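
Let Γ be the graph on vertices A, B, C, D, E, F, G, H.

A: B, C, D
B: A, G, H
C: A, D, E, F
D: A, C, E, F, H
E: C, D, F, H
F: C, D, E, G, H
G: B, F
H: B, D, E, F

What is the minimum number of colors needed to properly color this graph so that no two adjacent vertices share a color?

D, E, F, H are mutually adjacent (a clique of size 4), so at least 4 colors are needed.
A valid assignment using 4 colors: A=yellow, B=red, C=green, D=blue, E=yellow, F=red, G=blue, H=green. No two adjacent vertices share a color.

4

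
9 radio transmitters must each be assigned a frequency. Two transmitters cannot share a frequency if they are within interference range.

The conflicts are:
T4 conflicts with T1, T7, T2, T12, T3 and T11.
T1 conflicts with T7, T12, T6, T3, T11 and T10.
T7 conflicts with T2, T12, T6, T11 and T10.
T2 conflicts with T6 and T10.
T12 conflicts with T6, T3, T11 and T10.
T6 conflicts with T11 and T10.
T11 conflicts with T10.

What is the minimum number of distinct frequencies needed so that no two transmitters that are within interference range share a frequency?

T1, T7, T12, T6, T11, T10 are mutually in conflict, so at least 6 frequencies are needed.
6 frequencies suffice: T4=4, T1=1, T7=3, T2=1, T12=2, T6=4, T3=3, T11=6, T10=5. No two conflicting transmitters share a frequency.

6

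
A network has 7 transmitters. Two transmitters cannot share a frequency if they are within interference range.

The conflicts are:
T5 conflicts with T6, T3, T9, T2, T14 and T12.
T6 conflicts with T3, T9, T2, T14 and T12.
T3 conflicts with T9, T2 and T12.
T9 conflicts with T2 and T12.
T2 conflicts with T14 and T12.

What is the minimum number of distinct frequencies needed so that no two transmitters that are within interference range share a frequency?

T5, T6, T3, T9, T2, T12 all conflict with each other, so at least 6 frequencies are needed.
Using 6 frequencies: T5=2, T6=1, T3=5, T9=4, T2=3, T14=4, T12=6. Each listed conflict is separated.

6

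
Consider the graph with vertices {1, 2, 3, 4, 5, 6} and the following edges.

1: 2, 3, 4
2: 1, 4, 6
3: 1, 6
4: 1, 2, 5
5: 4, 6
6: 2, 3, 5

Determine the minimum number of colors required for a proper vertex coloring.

3

1, 2, 4 are pairwise adjacent, so at least 3 colors are needed.
3 colors suffice: 1=green, 2=blue, 3=blue, 4=red, 5=blue, 6=red. No two adjacent vertices share a color.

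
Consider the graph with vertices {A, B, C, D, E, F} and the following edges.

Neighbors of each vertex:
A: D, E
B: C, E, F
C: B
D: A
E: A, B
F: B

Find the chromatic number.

B and E are adjacent, so at least 2 colors are needed.
One proper 2-coloring: A=1, B=1, C=2, D=2, E=2, F=2. No two adjacent vertices share a color.

2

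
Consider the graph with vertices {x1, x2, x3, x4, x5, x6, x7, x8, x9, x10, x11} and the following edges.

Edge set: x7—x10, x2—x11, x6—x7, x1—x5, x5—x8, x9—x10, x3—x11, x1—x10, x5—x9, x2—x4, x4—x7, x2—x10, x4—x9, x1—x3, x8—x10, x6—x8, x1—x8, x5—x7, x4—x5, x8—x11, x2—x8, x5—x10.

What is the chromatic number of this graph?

4

x1, x5, x8, x10 are mutually adjacent (a clique of size 4), so at least 4 colors are needed.
4 colors suffice: color 1 → {x3, x4, x8}; color 2 → {x2, x5, x6}; color 3 → {x10, x11}; color 4 → {x1, x7, x9}. Every edge joins two different colors.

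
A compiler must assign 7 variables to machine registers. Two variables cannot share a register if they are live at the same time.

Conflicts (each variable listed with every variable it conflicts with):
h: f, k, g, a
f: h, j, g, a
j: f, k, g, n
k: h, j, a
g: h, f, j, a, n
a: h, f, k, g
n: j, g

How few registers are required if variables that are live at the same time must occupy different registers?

4

h, f, g, a pairwise conflict, so at least 4 registers are needed.
Using 4 registers: h=2, f=3, j=2, k=1, g=1, a=4, n=3. No two conflicting variables share a register.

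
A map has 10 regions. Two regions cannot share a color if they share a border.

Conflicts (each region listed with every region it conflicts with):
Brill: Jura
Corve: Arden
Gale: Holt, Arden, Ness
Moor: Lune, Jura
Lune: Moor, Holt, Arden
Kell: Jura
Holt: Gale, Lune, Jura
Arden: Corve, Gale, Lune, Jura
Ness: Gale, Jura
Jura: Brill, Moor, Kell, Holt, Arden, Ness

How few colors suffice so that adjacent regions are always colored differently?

Lune and Arden conflict, so at least 2 colors are needed.
2 colors suffice: color 1 → {Corve, Gale, Lune, Jura}; color 2 → {Brill, Moor, Kell, Holt, Arden, Ness}. No two conflicting regions share a color.

2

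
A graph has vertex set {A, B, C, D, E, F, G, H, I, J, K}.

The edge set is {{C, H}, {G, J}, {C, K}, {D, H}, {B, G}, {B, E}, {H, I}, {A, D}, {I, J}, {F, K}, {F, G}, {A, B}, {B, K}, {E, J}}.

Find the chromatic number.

3

The cycle D-A-B-G-J-I-H-D has odd length 7, so it cannot be 2-colored; at least 3 colors are needed.
3 colors suffice: color 1 → {B, F, H, J}; color 2 → {D, E, G, I, K}; color 3 → {A, C}. No two adjacent vertices share a color.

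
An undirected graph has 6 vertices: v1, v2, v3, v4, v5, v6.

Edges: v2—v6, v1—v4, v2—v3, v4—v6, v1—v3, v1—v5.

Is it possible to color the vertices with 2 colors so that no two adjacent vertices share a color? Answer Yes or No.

The cycle v2-v6-v4-v1-v3-v2 has odd length 5, so it cannot be 2-colored; at least 3 colors are needed.
So 2 colors are not enough.

No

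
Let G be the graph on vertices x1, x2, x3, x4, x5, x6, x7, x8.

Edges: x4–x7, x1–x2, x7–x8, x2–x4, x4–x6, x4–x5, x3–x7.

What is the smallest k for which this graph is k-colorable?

x4 and x5 are adjacent, so at least 2 colors are needed.
One proper 2-coloring: x1=R, x2=B, x3=R, x4=R, x5=B, x6=B, x7=B, x8=R. No two adjacent vertices share a color.

2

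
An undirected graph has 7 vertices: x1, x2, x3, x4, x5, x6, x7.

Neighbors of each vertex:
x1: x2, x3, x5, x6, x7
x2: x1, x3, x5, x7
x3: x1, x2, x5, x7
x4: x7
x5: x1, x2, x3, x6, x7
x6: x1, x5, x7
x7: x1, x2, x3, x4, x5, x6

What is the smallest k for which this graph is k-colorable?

5

x1, x2, x3, x5, x7 form a clique, so at least 5 colors are needed.
One proper 5-coloring: x1=3, x2=4, x3=5, x4=2, x5=2, x6=4, x7=1. No two adjacent vertices share a color.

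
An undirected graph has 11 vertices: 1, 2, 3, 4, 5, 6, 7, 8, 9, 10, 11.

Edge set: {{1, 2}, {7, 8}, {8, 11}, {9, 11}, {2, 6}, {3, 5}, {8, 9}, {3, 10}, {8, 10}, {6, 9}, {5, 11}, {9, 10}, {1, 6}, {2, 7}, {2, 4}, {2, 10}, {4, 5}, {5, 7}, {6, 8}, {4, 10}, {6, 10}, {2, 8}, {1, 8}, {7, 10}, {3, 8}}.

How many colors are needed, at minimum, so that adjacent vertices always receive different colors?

4

2, 6, 8, 10 are pairwise adjacent (a clique of size 4), so at least 4 colors are needed.
4 colors suffice: color a → {5, 8}; color b → {1, 10, 11}; color c → {2, 3, 9}; color d → {4, 6, 7}. Each edge has distinct colors on its endpoints.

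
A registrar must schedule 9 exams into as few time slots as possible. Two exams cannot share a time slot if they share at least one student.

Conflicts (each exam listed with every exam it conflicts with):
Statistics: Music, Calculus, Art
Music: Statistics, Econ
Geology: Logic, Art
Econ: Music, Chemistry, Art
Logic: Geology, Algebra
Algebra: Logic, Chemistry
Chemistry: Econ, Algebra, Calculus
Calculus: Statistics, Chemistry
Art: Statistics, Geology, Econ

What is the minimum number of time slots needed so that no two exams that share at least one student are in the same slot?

3

The cycle Calculus-Chemistry-Econ-Art-Statistics-Calculus has odd length 5, so it cannot be 2-colored; at least 3 time slots are needed.
3 time slots suffice: Statistics=1, Music=2, Geology=3, Econ=1, Logic=1, Algebra=3, Chemistry=2, Calculus=3, Art=2. Each listed conflict is separated.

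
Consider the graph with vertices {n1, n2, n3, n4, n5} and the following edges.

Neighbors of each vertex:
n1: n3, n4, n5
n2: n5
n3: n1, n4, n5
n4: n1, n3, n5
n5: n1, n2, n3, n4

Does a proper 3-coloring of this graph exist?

n1, n3, n4, n5 are mutually adjacent (a clique of size 4), so at least 4 colors are needed.
So 3 colors are not enough.

No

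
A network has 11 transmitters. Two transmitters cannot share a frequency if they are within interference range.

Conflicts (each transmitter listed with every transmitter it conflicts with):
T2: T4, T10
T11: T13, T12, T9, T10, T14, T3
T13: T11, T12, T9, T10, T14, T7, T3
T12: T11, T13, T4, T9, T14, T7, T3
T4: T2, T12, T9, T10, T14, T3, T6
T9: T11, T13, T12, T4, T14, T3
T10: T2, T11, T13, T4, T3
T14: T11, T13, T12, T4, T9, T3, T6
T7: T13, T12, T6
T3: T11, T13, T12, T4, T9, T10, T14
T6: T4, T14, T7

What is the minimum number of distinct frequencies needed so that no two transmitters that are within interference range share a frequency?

T11, T13, T12, T9, T14, T3 all conflict with each other, so at least 6 frequencies are needed.
6 frequencies suffice: T2=2, T11=6, T13=4, T12=1, T4=4, T9=5, T10=1, T14=2, T7=2, T3=3, T6=1. No two conflicting transmitters share a frequency.

6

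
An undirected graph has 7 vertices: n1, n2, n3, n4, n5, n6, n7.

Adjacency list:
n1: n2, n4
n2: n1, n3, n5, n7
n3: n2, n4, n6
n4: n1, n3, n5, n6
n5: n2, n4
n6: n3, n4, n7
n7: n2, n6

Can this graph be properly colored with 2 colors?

No

n3, n4, n6 are pairwise adjacent, so at least 3 colors are needed.
So 2 colors are not enough.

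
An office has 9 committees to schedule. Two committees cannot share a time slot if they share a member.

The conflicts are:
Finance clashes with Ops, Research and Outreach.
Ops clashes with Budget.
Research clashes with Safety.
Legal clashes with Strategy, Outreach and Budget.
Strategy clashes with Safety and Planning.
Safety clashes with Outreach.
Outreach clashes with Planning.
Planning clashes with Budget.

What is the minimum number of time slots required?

The cycle Outreach-Legal-Budget-Ops-Finance-Outreach has odd length 5, so it cannot be 2-colored; at least 3 time slots are needed.
A valid assignment using 3 time slots: Finance=2, Ops=3, Research=1, Legal=2, Strategy=1, Safety=2, Outreach=1, Planning=2, Budget=1. Each listed conflict is separated.

3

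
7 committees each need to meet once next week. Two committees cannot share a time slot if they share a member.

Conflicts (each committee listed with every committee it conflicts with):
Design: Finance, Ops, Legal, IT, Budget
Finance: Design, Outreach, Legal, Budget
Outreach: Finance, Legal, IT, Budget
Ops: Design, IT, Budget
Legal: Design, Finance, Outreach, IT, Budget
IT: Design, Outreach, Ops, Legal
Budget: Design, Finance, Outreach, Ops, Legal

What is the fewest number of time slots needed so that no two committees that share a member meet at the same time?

4

Design, Finance, Legal, Budget are mutually in conflict, so at least 4 time slots are needed.
4 time slots suffice: time slot 1 → {Design, Outreach}; time slot 2 → {Ops, Legal}; time slot 3 → {IT, Budget}; time slot 4 → {Finance}. Each listed conflict is separated.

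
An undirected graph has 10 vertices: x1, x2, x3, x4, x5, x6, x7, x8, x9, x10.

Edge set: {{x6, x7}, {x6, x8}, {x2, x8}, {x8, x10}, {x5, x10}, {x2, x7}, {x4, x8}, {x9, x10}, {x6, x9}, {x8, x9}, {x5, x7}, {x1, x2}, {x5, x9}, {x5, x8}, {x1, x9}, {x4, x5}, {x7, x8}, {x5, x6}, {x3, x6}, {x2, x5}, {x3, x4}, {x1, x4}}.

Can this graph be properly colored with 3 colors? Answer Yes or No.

x5, x6, x8, x9 are mutually adjacent (a clique of size 4), so at least 4 colors are needed.
So 3 colors are not enough.

No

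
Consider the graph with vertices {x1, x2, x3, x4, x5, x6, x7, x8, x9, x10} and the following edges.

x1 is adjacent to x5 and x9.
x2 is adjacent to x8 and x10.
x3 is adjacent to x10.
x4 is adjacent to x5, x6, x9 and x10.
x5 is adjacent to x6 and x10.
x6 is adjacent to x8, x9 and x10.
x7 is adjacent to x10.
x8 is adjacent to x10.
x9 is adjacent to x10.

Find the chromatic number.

4

x4, x6, x9, x10 are mutually adjacent (a clique of size 4), so at least 4 colors are needed.
4 colors suffice: color 1 → {x1, x10}; color 2 → {x2, x3, x6, x7}; color 3 → {x5, x8, x9}; color 4 → {x4}. Every edge joins two different colors.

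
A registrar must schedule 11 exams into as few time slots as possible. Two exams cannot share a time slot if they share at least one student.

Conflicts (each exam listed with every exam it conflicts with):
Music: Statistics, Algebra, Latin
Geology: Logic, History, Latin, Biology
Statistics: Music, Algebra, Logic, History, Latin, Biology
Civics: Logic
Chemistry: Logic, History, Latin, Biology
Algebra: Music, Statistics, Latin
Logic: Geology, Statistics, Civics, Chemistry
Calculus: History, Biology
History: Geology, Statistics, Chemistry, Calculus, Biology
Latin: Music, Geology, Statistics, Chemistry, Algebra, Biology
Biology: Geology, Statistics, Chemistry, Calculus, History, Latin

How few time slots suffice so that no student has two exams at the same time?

4

Music, Statistics, Algebra, Latin are mutually in conflict, so at least 4 time slots are needed.
4 time slots suffice: Music=1, Geology=3, Statistics=3, Civics=2, Chemistry=3, Algebra=4, Logic=1, Calculus=3, History=2, Latin=2, Biology=1. Every pair that conflicts lands in different time slots.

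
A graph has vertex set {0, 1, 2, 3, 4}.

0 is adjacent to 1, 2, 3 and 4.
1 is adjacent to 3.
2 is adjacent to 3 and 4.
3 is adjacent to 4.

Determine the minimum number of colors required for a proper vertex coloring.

4

0, 2, 3, 4 are pairwise adjacent (a clique of size 4), so at least 4 colors are needed.
4 colors suffice: color red → {3}; color blue → {0}; color green → {1, 2}; color yellow → {4}. No two adjacent vertices share a color.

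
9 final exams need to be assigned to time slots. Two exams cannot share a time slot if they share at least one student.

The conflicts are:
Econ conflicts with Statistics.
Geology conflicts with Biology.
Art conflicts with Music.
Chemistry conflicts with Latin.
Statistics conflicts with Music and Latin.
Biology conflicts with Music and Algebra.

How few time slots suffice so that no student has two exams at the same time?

Chemistry and Latin conflict, so at least 2 time slots are needed.
2 time slots suffice: time slot 1 → {Art, Chemistry, Statistics, Biology}; time slot 2 → {Econ, Geology, Music, Latin, Algebra}. No two conflicting exams share a time slot.

2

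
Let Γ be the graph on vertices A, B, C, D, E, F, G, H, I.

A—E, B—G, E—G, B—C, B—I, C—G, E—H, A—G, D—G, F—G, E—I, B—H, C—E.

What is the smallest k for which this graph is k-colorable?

3

B, C, G are mutually adjacent, so at least 3 colors are needed.
A valid assignment using 3 colors: A=green, B=blue, C=green, D=blue, E=blue, F=blue, G=red, H=red, I=red. No two adjacent vertices share a color.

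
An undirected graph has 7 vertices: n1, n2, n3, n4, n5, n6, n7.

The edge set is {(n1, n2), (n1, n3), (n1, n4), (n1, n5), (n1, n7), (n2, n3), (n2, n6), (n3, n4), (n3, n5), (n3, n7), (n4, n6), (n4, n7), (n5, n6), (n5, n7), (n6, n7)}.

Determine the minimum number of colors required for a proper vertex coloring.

n1, n3, n4, n7 are pairwise adjacent (a clique of size 4), so at least 4 colors are needed.
4 colors suffice: n1=1, n2=3, n3=2, n4=4, n5=4, n6=1, n7=3. No two adjacent vertices share a color.

4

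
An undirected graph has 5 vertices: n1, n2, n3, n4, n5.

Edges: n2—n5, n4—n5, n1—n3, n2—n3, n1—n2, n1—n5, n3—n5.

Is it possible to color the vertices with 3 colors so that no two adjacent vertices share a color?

No

n1, n2, n3, n5 are mutually adjacent (a clique of size 4), so at least 4 colors are needed.
So 3 colors are not enough.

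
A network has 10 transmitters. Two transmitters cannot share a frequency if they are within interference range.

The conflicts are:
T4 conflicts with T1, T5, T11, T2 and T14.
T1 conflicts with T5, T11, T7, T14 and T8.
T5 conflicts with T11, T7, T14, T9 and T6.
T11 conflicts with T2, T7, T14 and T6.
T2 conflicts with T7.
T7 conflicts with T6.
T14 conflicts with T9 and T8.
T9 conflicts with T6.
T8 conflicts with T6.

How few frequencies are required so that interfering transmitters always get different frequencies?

5

T4, T1, T5, T11, T14 all conflict with each other, so at least 5 frequencies are needed.
Using 5 frequencies: T4=5, T1=4, T5=2, T11=1, T2=2, T7=5, T14=3, T9=1, T8=1, T6=3. Every pair that conflicts lands in different frequencies.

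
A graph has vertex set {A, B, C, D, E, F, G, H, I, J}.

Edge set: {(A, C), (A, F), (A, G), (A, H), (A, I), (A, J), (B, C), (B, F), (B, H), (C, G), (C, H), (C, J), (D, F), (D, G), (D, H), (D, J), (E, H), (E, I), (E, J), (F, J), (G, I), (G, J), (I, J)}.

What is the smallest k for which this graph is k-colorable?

A, G, I, J are mutually adjacent (a clique of size 4), so at least 4 colors are needed.
4 colors suffice: color red → {H, J}; color blue → {A, B, D, E}; color green → {F, G}; color yellow → {C, I}. Every edge joins two different colors.

4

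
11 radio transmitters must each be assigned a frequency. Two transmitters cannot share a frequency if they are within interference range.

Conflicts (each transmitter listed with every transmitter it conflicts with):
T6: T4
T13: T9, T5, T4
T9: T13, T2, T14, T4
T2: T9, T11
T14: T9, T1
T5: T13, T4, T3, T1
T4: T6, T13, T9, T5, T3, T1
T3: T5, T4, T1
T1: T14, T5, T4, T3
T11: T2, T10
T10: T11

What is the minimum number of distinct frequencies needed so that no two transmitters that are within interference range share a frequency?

T5, T4, T3, T1 all conflict with each other, so at least 4 frequencies are needed.
A valid assignment using 4 frequencies: T6=2, T13=4, T9=2, T2=1, T14=1, T5=3, T4=1, T3=4, T1=2, T11=2, T10=1. Every pair that conflicts lands in different frequencies.

4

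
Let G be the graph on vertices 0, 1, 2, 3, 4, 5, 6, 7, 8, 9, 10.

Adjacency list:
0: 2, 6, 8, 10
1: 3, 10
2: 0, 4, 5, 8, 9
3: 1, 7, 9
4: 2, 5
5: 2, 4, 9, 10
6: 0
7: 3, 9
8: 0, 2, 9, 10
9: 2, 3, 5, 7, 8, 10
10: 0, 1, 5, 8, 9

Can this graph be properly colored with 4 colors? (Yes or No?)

Yes

The chromatic number is 3. 5, 9, 10 are mutually adjacent, so at least 3 colors are needed.
3 colors suffice: color red → {0, 1, 4, 9}; color blue → {2, 3, 6, 10}; color green → {5, 7, 8}.
Since 4 ≥ 3, a proper 4-coloring certainly exists.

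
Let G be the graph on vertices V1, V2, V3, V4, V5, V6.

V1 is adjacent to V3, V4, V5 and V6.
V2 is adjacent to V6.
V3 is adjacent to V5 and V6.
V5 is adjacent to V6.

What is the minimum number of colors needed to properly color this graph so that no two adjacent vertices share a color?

4

V1, V3, V5, V6 form a clique, so at least 4 colors are needed.
4 colors suffice: color red → {V1, V2}; color blue → {V4, V6}; color green → {V5}; color yellow → {V3}. Every edge joins two different colors.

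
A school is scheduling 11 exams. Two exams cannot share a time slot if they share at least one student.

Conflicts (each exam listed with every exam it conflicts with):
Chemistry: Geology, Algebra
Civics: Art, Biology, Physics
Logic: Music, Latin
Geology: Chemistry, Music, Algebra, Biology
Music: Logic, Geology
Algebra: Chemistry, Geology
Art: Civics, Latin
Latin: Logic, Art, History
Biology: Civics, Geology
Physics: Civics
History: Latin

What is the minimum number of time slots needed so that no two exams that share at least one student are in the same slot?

3

Chemistry, Geology, Algebra all conflict with each other, so at least 3 time slots are needed.
3 time slots suffice: Chemistry=2, Civics=1, Logic=3, Geology=1, Music=2, Algebra=3, Art=2, Latin=1, Biology=2, Physics=2, History=2. Every pair that conflicts lands in different time slots.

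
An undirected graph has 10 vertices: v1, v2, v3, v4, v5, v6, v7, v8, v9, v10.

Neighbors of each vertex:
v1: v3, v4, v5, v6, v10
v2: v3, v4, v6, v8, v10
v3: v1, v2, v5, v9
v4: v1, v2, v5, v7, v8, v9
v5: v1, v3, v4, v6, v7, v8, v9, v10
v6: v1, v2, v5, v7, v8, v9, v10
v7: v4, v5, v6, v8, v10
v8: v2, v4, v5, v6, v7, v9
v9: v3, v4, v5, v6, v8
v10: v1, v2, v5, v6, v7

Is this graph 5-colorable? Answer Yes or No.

The chromatic number is 4. v4, v5, v8, v9 are pairwise adjacent (a clique of size 4), so at least 4 colors are needed.
4 colors suffice: color 1 → {v2, v5}; color 2 → {v3, v4, v6}; color 3 → {v8, v10}; color 4 → {v1, v7, v9}.
Since 5 ≥ 4, a proper 5-coloring certainly exists.

Yes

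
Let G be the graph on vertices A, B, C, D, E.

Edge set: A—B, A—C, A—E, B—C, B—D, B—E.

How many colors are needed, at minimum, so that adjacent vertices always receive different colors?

3

A, B, C are mutually adjacent, so at least 3 colors are needed.
3 colors suffice: color 1 → {B}; color 2 → {A, D}; color 3 → {C, E}. Each edge has distinct colors on its endpoints.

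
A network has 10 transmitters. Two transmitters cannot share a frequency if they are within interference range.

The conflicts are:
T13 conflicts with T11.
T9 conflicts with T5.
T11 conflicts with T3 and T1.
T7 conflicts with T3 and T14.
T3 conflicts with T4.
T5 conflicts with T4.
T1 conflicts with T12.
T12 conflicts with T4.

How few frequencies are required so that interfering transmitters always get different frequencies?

The cycle T1-T12-T4-T3-T11-T1 has odd length 5, so it cannot be 2-colored; at least 3 frequencies are needed.
3 frequencies suffice: T13=2, T9=1, T11=1, T7=1, T3=2, T5=2, T1=3, T12=2, T14=2, T4=1. Every pair that conflicts lands in different frequencies.

3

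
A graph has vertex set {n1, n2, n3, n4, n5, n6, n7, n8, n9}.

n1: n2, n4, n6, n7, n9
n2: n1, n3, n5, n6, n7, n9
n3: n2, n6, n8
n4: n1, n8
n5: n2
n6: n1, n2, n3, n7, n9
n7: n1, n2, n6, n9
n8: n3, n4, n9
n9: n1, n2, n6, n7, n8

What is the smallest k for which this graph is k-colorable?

5

n1, n2, n6, n7, n9 are mutually adjacent (a clique of size 5), so at least 5 colors are needed.
5 colors suffice: color 1 → {n2, n8}; color 2 → {n1, n3, n5}; color 3 → {n4, n9}; color 4 → {n6}; color 5 → {n7}. Each edge has distinct colors on its endpoints.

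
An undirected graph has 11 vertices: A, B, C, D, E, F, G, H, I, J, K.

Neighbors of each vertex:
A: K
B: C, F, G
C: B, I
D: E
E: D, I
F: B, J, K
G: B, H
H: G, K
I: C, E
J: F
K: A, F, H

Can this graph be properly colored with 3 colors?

The chromatic number is 3. The cycle K-F-B-G-H-K has odd length 5, so it cannot be 2-colored; at least 3 colors are needed.
3 colors suffice: color red → {B, E, J, K}; color blue → {A, C, D, F, H}; color green → {G, I}.
That is already a proper 3-coloring.

Yes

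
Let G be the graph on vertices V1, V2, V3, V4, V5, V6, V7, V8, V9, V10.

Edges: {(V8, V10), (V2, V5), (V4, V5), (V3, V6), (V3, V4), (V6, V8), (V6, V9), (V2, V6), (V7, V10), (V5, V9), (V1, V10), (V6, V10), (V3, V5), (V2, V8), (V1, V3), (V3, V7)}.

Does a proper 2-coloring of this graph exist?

No

V2, V6, V8 are mutually adjacent, so at least 3 colors are needed.
So 2 colors are not enough.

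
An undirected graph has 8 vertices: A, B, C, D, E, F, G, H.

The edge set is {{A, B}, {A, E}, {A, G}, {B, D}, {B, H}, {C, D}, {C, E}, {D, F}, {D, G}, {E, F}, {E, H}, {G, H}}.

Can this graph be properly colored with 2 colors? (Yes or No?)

No

The cycle B-D-F-E-H-B has odd length 5, so it cannot be 2-colored; at least 3 colors are needed.
So 2 colors are not enough.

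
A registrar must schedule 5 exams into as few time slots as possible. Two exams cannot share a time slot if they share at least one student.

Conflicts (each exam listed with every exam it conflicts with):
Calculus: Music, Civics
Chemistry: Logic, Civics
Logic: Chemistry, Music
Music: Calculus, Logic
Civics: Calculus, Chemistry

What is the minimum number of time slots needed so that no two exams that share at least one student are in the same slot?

The cycle Music-Calculus-Civics-Chemistry-Logic-Music has odd length 5, so it cannot be 2-colored; at least 3 time slots are needed.
3 time slots suffice: time slot 1 → {Logic, Civics}; time slot 2 → {Calculus, Chemistry}; time slot 3 → {Music}. Every pair that conflicts lands in different time slots.

3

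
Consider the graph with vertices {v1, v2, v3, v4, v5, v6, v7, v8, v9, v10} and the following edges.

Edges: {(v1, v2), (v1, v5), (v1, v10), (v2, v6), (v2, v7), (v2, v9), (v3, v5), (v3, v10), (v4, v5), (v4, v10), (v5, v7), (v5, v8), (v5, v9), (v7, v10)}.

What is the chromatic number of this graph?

2

v5 and v9 are adjacent, so at least 2 colors are needed.
2 colors suffice: color 1 → {v2, v5, v10}; color 2 → {v1, v3, v4, v6, v7, v8, v9}. Each edge has distinct colors on its endpoints.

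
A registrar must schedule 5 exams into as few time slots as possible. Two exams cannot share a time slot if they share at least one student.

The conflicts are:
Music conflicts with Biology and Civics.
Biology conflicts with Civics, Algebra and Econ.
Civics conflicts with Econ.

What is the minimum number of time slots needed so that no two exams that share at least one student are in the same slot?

3

Music, Biology, Civics all conflict with each other, so at least 3 time slots are needed.
3 time slots suffice: time slot 1 → {Biology}; time slot 2 → {Civics, Algebra}; time slot 3 → {Music, Econ}. Each listed conflict is separated.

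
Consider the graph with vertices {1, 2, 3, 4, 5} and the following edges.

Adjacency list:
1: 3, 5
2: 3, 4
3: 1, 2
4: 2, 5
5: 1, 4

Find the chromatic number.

The cycle 5-1-3-2-4-5 has odd length 5, so it cannot be 2-colored; at least 3 colors are needed.
A valid assignment using 3 colors: 1=b, 2=b, 3=a, 4=c, 5=a. No two adjacent vertices share a color.

3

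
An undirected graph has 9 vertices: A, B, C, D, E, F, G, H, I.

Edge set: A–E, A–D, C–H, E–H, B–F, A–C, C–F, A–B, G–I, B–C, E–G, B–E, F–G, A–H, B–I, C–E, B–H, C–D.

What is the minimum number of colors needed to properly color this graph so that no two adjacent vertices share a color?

A, B, C, E, H are mutually adjacent (a clique of size 5), so at least 5 colors are needed.
One proper 5-coloring: A=green, B=blue, C=red, D=blue, E=yellow, F=green, G=red, H=purple, I=green. Each edge has distinct colors on its endpoints.

5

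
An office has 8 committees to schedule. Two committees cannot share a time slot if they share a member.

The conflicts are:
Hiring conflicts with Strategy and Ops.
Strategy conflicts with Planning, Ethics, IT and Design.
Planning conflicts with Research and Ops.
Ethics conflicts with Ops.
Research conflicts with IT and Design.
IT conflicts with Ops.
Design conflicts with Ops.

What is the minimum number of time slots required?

2

Hiring and Strategy conflict, so at least 2 time slots are needed.
2 time slots suffice: time slot 1 → {Strategy, Research, Ops}; time slot 2 → {Hiring, Planning, Ethics, IT, Design}. Every pair that conflicts lands in different time slots.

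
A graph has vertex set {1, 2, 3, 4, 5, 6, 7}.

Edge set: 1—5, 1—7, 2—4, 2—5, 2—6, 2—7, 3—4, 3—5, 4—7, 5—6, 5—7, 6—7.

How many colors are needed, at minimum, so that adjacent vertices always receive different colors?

2, 5, 6, 7 are pairwise adjacent (a clique of size 4), so at least 4 colors are needed.
4 colors suffice: color a → {3, 7}; color b → {4, 5}; color c → {1, 2}; color d → {6}. No two adjacent vertices share a color.

4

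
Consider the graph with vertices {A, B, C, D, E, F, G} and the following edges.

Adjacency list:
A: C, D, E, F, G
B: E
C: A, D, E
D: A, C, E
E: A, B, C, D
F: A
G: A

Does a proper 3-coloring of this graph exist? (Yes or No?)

A, C, D, E form a clique, so at least 4 colors are needed.
So 3 colors are not enough.

No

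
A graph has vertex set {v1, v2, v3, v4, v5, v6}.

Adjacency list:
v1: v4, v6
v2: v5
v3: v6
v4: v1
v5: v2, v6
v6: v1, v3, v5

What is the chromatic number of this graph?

v1 and v4 are adjacent, so at least 2 colors are needed.
2 colors suffice: color 1 → {v2, v4, v6}; color 2 → {v1, v3, v5}. No two adjacent vertices share a color.

2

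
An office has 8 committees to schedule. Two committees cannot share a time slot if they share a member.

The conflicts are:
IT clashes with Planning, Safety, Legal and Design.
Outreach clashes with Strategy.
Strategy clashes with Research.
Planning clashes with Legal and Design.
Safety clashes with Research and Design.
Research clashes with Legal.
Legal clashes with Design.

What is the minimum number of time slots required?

4

IT, Planning, Legal, Design all conflict with each other, so at least 4 time slots are needed.
4 time slots suffice: IT=2, Outreach=1, Strategy=2, Planning=4, Safety=3, Research=1, Legal=3, Design=1. No two conflicting committees share a time slot.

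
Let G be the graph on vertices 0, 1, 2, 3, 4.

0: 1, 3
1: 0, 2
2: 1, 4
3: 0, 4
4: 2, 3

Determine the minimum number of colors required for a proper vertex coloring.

3

The cycle 2-1-0-3-4-2 has odd length 5, so it cannot be 2-colored; at least 3 colors are needed.
A valid assignment using 3 colors: 0=a, 1=b, 2=a, 3=c, 4=b. Each edge has distinct colors on its endpoints.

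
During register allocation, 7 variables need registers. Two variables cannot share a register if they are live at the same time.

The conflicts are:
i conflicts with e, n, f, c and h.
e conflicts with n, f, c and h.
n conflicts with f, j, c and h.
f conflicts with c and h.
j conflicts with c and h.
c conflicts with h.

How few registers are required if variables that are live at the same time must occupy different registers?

i, e, n, f, c, h all conflict with each other, so at least 6 registers are needed.
6 registers suffice: i=6, e=5, n=1, f=4, j=4, c=2, h=3. Every pair that conflicts lands in different registers.

6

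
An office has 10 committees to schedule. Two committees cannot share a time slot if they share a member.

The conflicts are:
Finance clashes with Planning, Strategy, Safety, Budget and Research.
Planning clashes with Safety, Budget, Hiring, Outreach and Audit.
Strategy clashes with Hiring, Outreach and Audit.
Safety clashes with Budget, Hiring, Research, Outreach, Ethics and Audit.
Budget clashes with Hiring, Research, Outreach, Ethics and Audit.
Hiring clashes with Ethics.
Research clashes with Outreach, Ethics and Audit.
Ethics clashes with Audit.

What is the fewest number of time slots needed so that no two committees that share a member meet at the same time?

5

Safety, Budget, Research, Ethics, Audit pairwise conflict, so at least 5 time slots are needed.
Using 5 time slots: Finance=4, Planning=3, Strategy=1, Safety=2, Budget=1, Hiring=4, Research=3, Outreach=4, Ethics=5, Audit=4. Each listed conflict is separated.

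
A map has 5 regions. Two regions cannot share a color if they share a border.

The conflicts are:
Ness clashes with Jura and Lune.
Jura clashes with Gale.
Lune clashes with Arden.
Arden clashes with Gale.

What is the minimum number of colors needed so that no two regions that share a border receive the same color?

3

The cycle Gale-Arden-Lune-Ness-Jura-Gale has odd length 5, so it cannot be 2-colored; at least 3 colors are needed.
3 colors suffice: color 1 → {Jura, Lune}; color 2 → {Ness, Arden}; color 3 → {Gale}. Each listed conflict is separated.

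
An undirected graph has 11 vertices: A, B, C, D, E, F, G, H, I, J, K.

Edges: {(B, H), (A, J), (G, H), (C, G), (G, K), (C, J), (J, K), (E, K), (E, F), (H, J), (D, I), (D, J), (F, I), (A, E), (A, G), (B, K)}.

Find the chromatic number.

D and J are adjacent, so at least 2 colors are needed.
2 colors suffice: color 1 → {B, E, G, I, J}; color 2 → {A, C, D, F, H, K}. No two adjacent vertices share a color.

2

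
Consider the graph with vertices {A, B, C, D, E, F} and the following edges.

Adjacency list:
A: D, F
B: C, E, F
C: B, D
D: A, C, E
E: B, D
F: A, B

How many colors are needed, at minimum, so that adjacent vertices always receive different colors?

3

The cycle C-B-F-A-D-C has odd length 5, so it cannot be 2-colored; at least 3 colors are needed.
One proper 3-coloring: A=3, B=1, C=2, D=1, E=2, F=2. Every edge joins two different colors.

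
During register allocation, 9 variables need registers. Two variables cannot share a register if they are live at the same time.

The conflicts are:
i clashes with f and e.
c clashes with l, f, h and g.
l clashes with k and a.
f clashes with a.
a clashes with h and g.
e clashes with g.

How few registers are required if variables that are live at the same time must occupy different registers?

The cycle i-f-a-g-e-i has odd length 5, so it cannot be 2-colored; at least 3 registers are needed.
Using 3 registers: i=1, c=1, l=2, f=2, k=1, a=1, e=3, h=2, g=2. Every pair that conflicts lands in different registers.

3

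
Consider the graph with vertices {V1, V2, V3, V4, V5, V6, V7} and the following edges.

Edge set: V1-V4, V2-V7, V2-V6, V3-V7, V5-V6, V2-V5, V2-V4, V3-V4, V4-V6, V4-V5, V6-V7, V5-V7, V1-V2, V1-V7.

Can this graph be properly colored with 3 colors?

V2, V5, V6, V7 are mutually adjacent (a clique of size 4), so at least 4 colors are needed.
So 3 colors are not enough.

No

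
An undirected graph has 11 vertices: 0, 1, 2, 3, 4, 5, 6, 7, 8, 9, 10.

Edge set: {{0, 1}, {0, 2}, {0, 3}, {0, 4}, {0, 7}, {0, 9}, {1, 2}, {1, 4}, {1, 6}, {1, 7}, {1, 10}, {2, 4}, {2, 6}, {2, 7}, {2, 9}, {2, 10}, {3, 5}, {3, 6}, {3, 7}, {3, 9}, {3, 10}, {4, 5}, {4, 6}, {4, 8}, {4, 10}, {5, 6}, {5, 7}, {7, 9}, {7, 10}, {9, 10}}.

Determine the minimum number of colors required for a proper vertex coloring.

3, 7, 9, 10 are mutually adjacent (a clique of size 4), so at least 4 colors are needed.
4 colors suffice: color red → {4, 7}; color blue → {2, 3, 8}; color green → {0, 6, 10}; color yellow → {1, 5, 9}. Each edge has distinct colors on its endpoints.

4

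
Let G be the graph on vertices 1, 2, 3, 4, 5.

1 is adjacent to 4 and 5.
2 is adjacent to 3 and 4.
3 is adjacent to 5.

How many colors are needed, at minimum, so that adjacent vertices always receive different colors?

3

The cycle 4-1-5-3-2-4 has odd length 5, so it cannot be 2-colored; at least 3 colors are needed.
A valid assignment using 3 colors: 1=b, 2=b, 3=c, 4=a, 5=a. No two adjacent vertices share a color.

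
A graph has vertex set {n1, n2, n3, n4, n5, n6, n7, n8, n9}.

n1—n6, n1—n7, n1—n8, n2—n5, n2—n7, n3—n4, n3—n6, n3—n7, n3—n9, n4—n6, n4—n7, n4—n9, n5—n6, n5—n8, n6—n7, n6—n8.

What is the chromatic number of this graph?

n3, n4, n6, n7 are pairwise adjacent (a clique of size 4), so at least 4 colors are needed.
A valid assignment using 4 colors: n1=3, n2=1, n3=4, n4=3, n5=2, n6=1, n7=2, n8=4, n9=1. Every edge joins two different colors.

4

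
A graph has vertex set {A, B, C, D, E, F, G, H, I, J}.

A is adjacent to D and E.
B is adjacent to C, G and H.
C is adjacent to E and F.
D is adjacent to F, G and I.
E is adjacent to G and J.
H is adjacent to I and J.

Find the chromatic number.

3

The cycle F-D-A-E-C-F has odd length 5, so it cannot be 2-colored; at least 3 colors are needed.
3 colors suffice: color red → {B, D, E}; color blue → {A, C, G, H}; color green → {F, I, J}. No two adjacent vertices share a color.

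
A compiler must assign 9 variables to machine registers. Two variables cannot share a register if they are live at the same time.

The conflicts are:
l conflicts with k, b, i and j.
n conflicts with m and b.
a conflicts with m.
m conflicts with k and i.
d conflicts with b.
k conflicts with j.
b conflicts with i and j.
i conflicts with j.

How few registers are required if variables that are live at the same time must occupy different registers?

4

l, b, i, j pairwise conflict, so at least 4 registers are needed.
A valid assignment using 4 registers: l=2, n=2, a=2, m=1, d=2, k=4, b=1, i=4, j=3. No two conflicting variables share a register.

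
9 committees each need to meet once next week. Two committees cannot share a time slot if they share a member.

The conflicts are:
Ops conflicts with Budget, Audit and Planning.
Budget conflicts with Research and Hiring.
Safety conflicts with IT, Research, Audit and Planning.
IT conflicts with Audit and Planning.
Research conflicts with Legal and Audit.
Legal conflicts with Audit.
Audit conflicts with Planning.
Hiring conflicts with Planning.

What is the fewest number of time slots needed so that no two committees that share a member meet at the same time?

4

Safety, IT, Audit, Planning are mutually in conflict, so at least 4 time slots are needed.
4 time slots suffice: time slot 1 → {Budget, Audit}; time slot 2 → {Research, Planning}; time slot 3 → {Ops, Safety, Legal, Hiring}; time slot 4 → {IT}. Each listed conflict is separated.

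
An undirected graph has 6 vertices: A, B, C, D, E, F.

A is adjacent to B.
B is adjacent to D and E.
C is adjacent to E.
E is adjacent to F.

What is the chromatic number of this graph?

2

B and E are adjacent, so at least 2 colors are needed.
2 colors suffice: color red → {B, C, F}; color blue → {A, D, E}. No two adjacent vertices share a color.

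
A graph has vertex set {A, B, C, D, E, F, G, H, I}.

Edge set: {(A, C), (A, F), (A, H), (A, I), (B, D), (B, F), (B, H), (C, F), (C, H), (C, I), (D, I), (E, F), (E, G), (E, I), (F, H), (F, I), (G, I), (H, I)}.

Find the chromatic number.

A, C, F, H, I are mutually adjacent (a clique of size 5), so at least 5 colors are needed.
5 colors suffice: color red → {B, I}; color blue → {D, F, G}; color green → {E, H}; color yellow → {A}; color purple → {C}. No two adjacent vertices share a color.

5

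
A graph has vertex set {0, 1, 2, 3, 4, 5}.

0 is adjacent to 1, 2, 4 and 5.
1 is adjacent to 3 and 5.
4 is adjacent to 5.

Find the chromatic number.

3

0, 4, 5 are mutually adjacent, so at least 3 colors are needed.
One proper 3-coloring: 0=a, 1=c, 2=b, 3=a, 4=c, 5=b. No two adjacent vertices share a color.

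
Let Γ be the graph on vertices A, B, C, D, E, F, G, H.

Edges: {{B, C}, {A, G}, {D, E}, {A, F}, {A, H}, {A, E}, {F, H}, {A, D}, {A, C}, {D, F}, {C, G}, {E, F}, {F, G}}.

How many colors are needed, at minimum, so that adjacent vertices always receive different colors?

4

A, D, E, F form a clique, so at least 4 colors are needed.
4 colors suffice: color 1 → {A, B}; color 2 → {C, F}; color 3 → {E, G, H}; color 4 → {D}. Every edge joins two different colors.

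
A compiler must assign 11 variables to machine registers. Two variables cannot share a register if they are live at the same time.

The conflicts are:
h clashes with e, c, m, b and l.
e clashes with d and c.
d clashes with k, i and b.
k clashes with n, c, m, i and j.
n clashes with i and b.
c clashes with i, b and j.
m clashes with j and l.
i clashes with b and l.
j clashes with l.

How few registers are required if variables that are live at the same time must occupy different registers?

d, i, b all conflict with each other, so at least 3 registers are needed.
3 registers suffice: register 1 → {d, n, c, m}; register 2 → {h, i, j}; register 3 → {e, k, b, l}. No two conflicting variables share a register.

3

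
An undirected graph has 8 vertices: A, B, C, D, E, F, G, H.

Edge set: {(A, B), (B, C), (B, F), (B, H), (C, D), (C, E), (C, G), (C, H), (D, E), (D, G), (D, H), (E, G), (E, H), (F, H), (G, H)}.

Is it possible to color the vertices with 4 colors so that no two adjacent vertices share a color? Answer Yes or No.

C, D, E, G, H are mutually adjacent (a clique of size 5), so at least 5 colors are needed.
So 4 colors are not enough.

No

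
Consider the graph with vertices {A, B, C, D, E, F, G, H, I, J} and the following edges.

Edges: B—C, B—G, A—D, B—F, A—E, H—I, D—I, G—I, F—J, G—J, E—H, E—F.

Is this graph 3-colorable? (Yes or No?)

Yes

The chromatic number is 3. The cycle D-A-E-H-I-D has odd length 5, so it cannot be 2-colored; at least 3 colors are needed.
3 colors suffice: A=3, B=1, C=2, D=2, E=1, F=2, G=2, H=2, I=1, J=1.
That is already a proper 3-coloring.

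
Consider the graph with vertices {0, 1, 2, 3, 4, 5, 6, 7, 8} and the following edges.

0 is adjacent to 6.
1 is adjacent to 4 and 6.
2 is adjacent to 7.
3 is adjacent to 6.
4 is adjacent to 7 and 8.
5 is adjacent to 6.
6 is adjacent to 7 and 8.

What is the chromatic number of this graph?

6 and 8 are adjacent, so at least 2 colors are needed.
2 colors suffice: 0=blue, 1=blue, 2=red, 3=blue, 4=red, 5=blue, 6=red, 7=blue, 8=blue. Each edge has distinct colors on its endpoints.

2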